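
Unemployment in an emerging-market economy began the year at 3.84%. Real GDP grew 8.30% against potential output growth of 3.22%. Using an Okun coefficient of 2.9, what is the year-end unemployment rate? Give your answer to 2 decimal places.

2.09%

Growth-rate Okun's law: g_Y = g_Y* - β × Δu, so Δu = (g_Y* - g_Y)/β.
Δu = (3.22 - 8.3)/2.9 = -5.08/2.9 = -1.75 percentage points.
Year-end unemployment = 3.84 - 1.75 = 2.09%.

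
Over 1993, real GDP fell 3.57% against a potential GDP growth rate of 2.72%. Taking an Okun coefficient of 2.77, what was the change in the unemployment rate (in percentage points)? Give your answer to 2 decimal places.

Growth-rate Okun's law: g_Y = g_Y* - β × Δu, so Δu = (g_Y* - g_Y)/β.
Δu = (2.72 + 3.57)/2.77 = 6.29/2.77 = 2.27 percentage points.

2.27 percentage points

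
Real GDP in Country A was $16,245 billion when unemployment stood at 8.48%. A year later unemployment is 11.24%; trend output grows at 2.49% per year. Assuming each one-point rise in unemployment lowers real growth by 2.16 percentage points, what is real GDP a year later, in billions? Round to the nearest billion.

$15,681 billion

Δu = 11.24 - 8.48 = 2.76 points.
Okun's law (growth form): g_Y = g_Y* - β × Δu = 2.49 - 2.16 × (2.76) = 2.49 - 5.9616 = -3.4716%.
Real GDP in the next year = 16245 × (1 - 3.4716/100) = 16245 × 0.965284 ≈ 15681 billion.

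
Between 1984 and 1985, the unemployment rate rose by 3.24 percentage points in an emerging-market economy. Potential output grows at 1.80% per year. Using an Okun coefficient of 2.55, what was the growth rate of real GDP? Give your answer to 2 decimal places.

Growth-rate Okun's law: g_Y = g_Y* - β × Δu.
g_Y = 1.80 - 2.55 × (3.24) = 1.8 - 8.262 = -6.462%, i.e. -6.46% to 2 d.p.

-6.46%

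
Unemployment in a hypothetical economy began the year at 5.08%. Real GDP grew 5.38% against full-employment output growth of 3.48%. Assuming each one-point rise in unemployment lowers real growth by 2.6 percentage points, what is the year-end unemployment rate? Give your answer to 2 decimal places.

Growth-rate Okun's law: g_Y = g_Y* - β × Δu, so Δu = (g_Y* - g_Y)/β.
Δu = (3.48 - 5.38)/2.6 = -1.9/2.6 = -0.73 percentage points.
Year-end unemployment = 5.08 - 0.73 = 4.35%.

4.35%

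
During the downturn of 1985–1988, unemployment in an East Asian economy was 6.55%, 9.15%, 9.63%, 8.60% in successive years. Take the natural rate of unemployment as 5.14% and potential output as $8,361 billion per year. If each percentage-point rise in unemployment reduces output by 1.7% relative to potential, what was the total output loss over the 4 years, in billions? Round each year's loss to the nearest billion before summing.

Year 1985: gap = -1.7 × (6.55 - 5.14) = -2.397%, loss ≈ 8361 × 2.397/100 ≈ 200.
Year 1986: gap = -1.7 × (9.15 - 5.14) = -6.817%, loss ≈ 8361 × 6.817/100 ≈ 570.
Year 1987: gap = -1.7 × (9.63 - 5.14) = -7.633%, loss ≈ 8361 × 7.633/100 ≈ 638.
Year 1988: gap = -1.7 × (8.6 - 5.14) = -5.882%, loss ≈ 8361 × 5.882/100 ≈ 492.
Total lost output = 200 + 570 + 638 + 492 = 1900 billion.

$1,900 billion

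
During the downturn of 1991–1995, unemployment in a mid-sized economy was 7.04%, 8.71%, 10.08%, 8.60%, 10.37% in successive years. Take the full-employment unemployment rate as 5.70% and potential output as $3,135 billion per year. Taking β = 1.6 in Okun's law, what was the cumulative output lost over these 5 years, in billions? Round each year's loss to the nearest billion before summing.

Year 1991: gap = -1.6 × (7.04 - 5.7) = -2.144%, loss ≈ 3135 × 2.144/100 ≈ 67.
Year 1992: gap = -1.6 × (8.71 - 5.7) = -4.816%, loss ≈ 3135 × 4.816/100 ≈ 151.
Year 1993: gap = -1.6 × (10.08 - 5.7) = -7.008%, loss ≈ 3135 × 7.008/100 ≈ 220.
Year 1994: gap = -1.6 × (8.6 - 5.7) = -4.64%, loss ≈ 3135 × 4.64/100 ≈ 145.
Year 1995: gap = -1.6 × (10.37 - 5.7) = -7.472%, loss ≈ 3135 × 7.472/100 ≈ 234.
Total lost output = 67 + 151 + 220 + 145 + 234 = 817 billion.

$817 billion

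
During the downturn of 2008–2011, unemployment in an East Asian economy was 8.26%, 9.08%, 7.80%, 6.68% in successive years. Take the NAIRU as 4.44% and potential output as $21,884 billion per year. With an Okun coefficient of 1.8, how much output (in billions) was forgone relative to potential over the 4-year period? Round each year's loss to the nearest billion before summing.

$5,539 billion

Year 2008: gap = -1.8 × (8.26 - 4.44) = -6.876%, loss ≈ 21884 × 6.876/100 ≈ 1505.
Year 2009: gap = -1.8 × (9.08 - 4.44) = -8.352%, loss ≈ 21884 × 8.352/100 ≈ 1828.
Year 2010: gap = -1.8 × (7.8 - 4.44) = -6.048%, loss ≈ 21884 × 6.048/100 ≈ 1324.
Year 2011: gap = -1.8 × (6.68 - 4.44) = -4.032%, loss ≈ 21884 × 4.032/100 ≈ 882.
Total lost output = 1505 + 1828 + 1324 + 882 = 5539 billion.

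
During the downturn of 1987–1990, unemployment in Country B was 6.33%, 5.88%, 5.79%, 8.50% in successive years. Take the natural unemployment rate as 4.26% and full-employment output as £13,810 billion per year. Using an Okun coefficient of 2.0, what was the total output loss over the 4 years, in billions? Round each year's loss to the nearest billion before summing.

Year 1987: gap = -2.0 × (6.33 - 4.26) = -4.14%, loss ≈ 13810 × 4.14/100 ≈ 572.
Year 1988: gap = -2.0 × (5.88 - 4.26) = -3.24%, loss ≈ 13810 × 3.24/100 ≈ 447.
Year 1989: gap = -2.0 × (5.79 - 4.26) = -3.06%, loss ≈ 13810 × 3.06/100 ≈ 423.
Year 1990: gap = -2.0 × (8.5 - 4.26) = -8.48%, loss ≈ 13810 × 8.48/100 ≈ 1171.
Total lost output = 572 + 447 + 423 + 1171 = 2613 billion.

£2,613 billion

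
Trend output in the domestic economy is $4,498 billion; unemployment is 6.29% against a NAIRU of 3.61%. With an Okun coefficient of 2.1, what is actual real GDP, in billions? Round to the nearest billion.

Unemployment gap = 6.29 - 3.61 = 2.68 points, so the output gap is -2.1 × 2.68 = -5.628%.
Actual GDP = 4498 × (1 - 5.628/100) = 4498 × 0.94372 ≈ 4245 billion.

$4,245 billion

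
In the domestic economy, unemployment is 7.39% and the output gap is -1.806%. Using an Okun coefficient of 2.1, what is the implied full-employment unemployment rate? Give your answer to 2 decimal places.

From Okun's law, u - u* = -(output gap)/β = -(-1.806)/2.1 = 0.86 points.
So u* = 7.39 - 0.86 = 6.53%.

6.53%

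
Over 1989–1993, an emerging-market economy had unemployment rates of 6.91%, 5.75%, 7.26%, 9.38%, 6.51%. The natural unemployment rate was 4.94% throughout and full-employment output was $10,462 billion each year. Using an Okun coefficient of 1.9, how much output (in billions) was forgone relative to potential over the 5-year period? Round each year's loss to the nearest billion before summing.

Year 1989: gap = -1.9 × (6.91 - 4.94) = -3.743%, loss ≈ 10462 × 3.743/100 ≈ 392.
Year 1990: gap = -1.9 × (5.75 - 4.94) = -1.539%, loss ≈ 10462 × 1.539/100 ≈ 161.
Year 1991: gap = -1.9 × (7.26 - 4.94) = -4.408%, loss ≈ 10462 × 4.408/100 ≈ 461.
Year 1992: gap = -1.9 × (9.38 - 4.94) = -8.436%, loss ≈ 10462 × 8.436/100 ≈ 883.
Year 1993: gap = -1.9 × (6.51 - 4.94) = -2.983%, loss ≈ 10462 × 2.983/100 ≈ 312.
Total lost output = 392 + 161 + 461 + 883 + 312 = 2209 billion.

$2,209 billion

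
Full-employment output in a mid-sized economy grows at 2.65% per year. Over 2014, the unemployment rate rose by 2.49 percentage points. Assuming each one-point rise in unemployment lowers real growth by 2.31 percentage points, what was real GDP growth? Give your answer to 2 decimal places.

-3.10%

Growth-rate Okun's law: g_Y = g_Y* - β × Δu.
g_Y = 2.65 - 2.31 × (2.49) = 2.65 - 5.7519 = -3.1019%, i.e. -3.10% to 2 d.p.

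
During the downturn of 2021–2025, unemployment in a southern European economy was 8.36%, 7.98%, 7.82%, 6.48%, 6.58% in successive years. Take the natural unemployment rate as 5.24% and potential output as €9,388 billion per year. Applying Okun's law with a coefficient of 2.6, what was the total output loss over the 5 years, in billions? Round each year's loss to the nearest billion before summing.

Year 2021: gap = -2.6 × (8.36 - 5.24) = -8.112%, loss ≈ 9388 × 8.112/100 ≈ 762.
Year 2022: gap = -2.6 × (7.98 - 5.24) = -7.124%, loss ≈ 9388 × 7.124/100 ≈ 669.
Year 2023: gap = -2.6 × (7.82 - 5.24) = -6.708%, loss ≈ 9388 × 6.708/100 ≈ 630.
Year 2024: gap = -2.6 × (6.48 - 5.24) = -3.224%, loss ≈ 9388 × 3.224/100 ≈ 303.
Year 2025: gap = -2.6 × (6.58 - 5.24) = -3.484%, loss ≈ 9388 × 3.484/100 ≈ 327.
Total lost output = 762 + 669 + 630 + 303 + 327 = 2691 billion.

€2,691 billion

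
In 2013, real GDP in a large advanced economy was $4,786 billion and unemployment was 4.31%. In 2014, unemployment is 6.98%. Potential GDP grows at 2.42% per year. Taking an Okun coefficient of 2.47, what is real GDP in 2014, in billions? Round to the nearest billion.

$4,586 billion

Δu = 6.98 - 4.31 = 2.67 points.
Okun's law (growth form): g_Y = g_Y* - β × Δu = 2.42 - 2.47 × (2.67) = 2.42 - 6.5949 = -4.1749%.
Real GDP in the next year = 4786 × (1 - 4.1749/100) = 4786 × 0.958251 ≈ 4586 billion.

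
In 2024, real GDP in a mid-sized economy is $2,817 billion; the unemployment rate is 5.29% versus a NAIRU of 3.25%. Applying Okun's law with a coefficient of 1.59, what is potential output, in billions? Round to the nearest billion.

Unemployment gap = 5.29 - 3.25 = 2.04 points, so output gap = -1.59 × 2.04 = -3.2436%.
Since Y = Y* × (1 + gap/100), Y* = 2817/0.967564 ≈ 2911 billion.

$2,911 billion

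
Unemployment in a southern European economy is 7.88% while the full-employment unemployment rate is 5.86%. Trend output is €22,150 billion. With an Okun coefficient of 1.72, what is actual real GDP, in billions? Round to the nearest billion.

€21,380 billion

Unemployment gap = 7.88 - 5.86 = 2.02 points, so the output gap is -1.72 × 2.02 = -3.4744%.
Actual GDP = 22150 × (1 - 3.4744/100) = 22150 × 0.965256 ≈ 21380 billion.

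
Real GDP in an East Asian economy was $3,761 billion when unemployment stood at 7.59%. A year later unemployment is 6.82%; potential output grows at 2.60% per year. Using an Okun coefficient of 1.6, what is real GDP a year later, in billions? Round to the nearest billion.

Δu = 6.82 - 7.59 = -0.77 points.
Okun's law (growth form): g_Y = g_Y* - β × Δu = 2.60 - 1.6 × (-0.77) = 2.6 + 1.232 = 3.832%.
Real GDP in the next year = 3761 × (1 + 3.832/100) = 3761 × 1.03832 ≈ 3905 billion.

$3,905 billion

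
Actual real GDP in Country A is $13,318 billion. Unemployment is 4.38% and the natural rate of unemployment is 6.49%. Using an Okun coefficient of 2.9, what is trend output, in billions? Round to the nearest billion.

Unemployment gap = 4.38 - 6.49 = -2.11 points, so output gap = -2.9 × (-2.11) = 6.119%.
Since Y = Y* × (1 + gap/100), Y* = 13318/1.06119 ≈ 12550 billion.

$12,550 billion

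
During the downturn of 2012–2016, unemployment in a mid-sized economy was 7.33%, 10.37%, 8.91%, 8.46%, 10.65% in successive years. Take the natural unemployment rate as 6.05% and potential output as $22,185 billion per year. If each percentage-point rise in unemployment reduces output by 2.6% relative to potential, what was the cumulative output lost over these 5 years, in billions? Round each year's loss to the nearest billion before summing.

Year 2012: gap = -2.6 × (7.33 - 6.05) = -3.328%, loss ≈ 22185 × 3.328/100 ≈ 738.
Year 2013: gap = -2.6 × (10.37 - 6.05) = -11.232%, loss ≈ 22185 × 11.232/100 ≈ 2492.
Year 2014: gap = -2.6 × (8.91 - 6.05) = -7.436%, loss ≈ 22185 × 7.436/100 ≈ 1650.
Year 2015: gap = -2.6 × (8.46 - 6.05) = -6.266%, loss ≈ 22185 × 6.266/100 ≈ 1390.
Year 2016: gap = -2.6 × (10.65 - 6.05) = -11.96%, loss ≈ 22185 × 11.96/100 ≈ 2653.
Total lost output = 738 + 2492 + 1650 + 1390 + 2653 = 8923 billion.

$8,923 billion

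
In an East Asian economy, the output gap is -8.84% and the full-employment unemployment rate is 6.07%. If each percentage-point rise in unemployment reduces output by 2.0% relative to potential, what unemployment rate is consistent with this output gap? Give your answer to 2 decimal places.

From Okun's law, u - u* = -(output gap)/β = -(-8.84)/2.0 = 4.42 points.
So u = 6.07 + 4.42 = 10.49%.

10.49%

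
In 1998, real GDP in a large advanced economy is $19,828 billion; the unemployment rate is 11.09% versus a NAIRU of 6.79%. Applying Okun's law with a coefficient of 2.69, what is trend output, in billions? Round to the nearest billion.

$22,421 billion

Unemployment gap = 11.09 - 6.79 = 4.3 points, so output gap = -2.69 × 4.3 = -11.567%.
Since Y = Y* × (1 + gap/100), Y* = 19828/0.88433 ≈ 22421 billion.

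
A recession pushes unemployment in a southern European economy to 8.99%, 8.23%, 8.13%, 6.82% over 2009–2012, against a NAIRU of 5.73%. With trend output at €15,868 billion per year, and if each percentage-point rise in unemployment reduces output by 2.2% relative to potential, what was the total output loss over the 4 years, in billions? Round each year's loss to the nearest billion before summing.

Year 2009: gap = -2.2 × (8.99 - 5.73) = -7.172%, loss ≈ 15868 × 7.172/100 ≈ 1138.
Year 2010: gap = -2.2 × (8.23 - 5.73) = -5.5%, loss ≈ 15868 × 5.5/100 ≈ 873.
Year 2011: gap = -2.2 × (8.13 - 5.73) = -5.28%, loss ≈ 15868 × 5.28/100 ≈ 838.
Year 2012: gap = -2.2 × (6.82 - 5.73) = -2.398%, loss ≈ 15868 × 2.398/100 ≈ 381.
Total lost output = 1138 + 873 + 838 + 381 = 3230 billion.

€3,230 billion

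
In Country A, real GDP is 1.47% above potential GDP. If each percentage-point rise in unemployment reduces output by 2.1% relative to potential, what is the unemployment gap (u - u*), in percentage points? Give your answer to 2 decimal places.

-0.70 percentage points

Okun's law: output gap = -β × (u - u*), so u - u* = -(output gap)/β.
u - u* = -(1.47)/2.1 = -0.7 percentage points.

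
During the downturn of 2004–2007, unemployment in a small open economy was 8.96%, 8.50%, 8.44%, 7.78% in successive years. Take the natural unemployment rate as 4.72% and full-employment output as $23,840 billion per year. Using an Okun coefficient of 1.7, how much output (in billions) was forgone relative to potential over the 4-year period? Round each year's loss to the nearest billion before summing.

Year 2004: gap = -1.7 × (8.96 - 4.72) = -7.208%, loss ≈ 23840 × 7.208/100 ≈ 1718.
Year 2005: gap = -1.7 × (8.5 - 4.72) = -6.426%, loss ≈ 23840 × 6.426/100 ≈ 1532.
Year 2006: gap = -1.7 × (8.44 - 4.72) = -6.324%, loss ≈ 23840 × 6.324/100 ≈ 1508.
Year 2007: gap = -1.7 × (7.78 - 4.72) = -5.202%, loss ≈ 23840 × 5.202/100 ≈ 1240.
Total lost output = 1718 + 1532 + 1508 + 1240 = 5998 billion.

$5,998 billion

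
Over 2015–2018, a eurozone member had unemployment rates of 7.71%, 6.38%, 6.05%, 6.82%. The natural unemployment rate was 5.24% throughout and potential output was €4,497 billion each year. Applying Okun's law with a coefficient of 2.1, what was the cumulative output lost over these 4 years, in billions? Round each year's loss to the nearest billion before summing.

Year 2015: gap = -2.1 × (7.71 - 5.24) = -5.187%, loss ≈ 4497 × 5.187/100 ≈ 233.
Year 2016: gap = -2.1 × (6.38 - 5.24) = -2.394%, loss ≈ 4497 × 2.394/100 ≈ 108.
Year 2017: gap = -2.1 × (6.05 - 5.24) = -1.701%, loss ≈ 4497 × 1.701/100 ≈ 76.
Year 2018: gap = -2.1 × (6.82 - 5.24) = -3.318%, loss ≈ 4497 × 3.318/100 ≈ 149.
Total lost output = 233 + 108 + 76 + 149 = 566 billion.

€566 billion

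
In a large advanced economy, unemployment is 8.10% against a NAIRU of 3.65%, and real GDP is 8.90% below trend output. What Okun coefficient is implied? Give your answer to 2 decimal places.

Okun's law: output gap = -β × (u - u*).
-8.90 = -β × (8.1 - 3.65) = -β × 4.45, so β = 8.9/4.45 = 2.00.

β ≈ 2.00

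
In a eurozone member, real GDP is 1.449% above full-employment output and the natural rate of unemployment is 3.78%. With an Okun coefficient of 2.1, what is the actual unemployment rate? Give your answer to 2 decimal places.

From Okun's law, u - u* = -(output gap)/β = -(1.449)/2.1 = -0.69 points.
So u = 3.78 - 0.69 = 3.09%.

3.09%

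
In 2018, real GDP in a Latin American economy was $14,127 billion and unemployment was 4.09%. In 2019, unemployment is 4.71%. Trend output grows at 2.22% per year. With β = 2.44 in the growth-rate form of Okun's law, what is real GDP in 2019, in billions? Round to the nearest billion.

$14,227 billion

Δu = 4.71 - 4.09 = 0.62 points.
Okun's law (growth form): g_Y = g_Y* - β × Δu = 2.22 - 2.44 × (0.62) = 2.22 - 1.5128 = 0.7072%.
Real GDP in the next year = 14127 × (1 + 0.7072/100) = 14127 × 1.007072 ≈ 14227 billion.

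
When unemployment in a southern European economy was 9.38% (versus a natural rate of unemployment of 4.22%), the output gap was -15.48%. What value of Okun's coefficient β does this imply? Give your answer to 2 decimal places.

β ≈ 3.00

Okun's law: output gap = -β × (u - u*).
-15.48 = -β × (9.38 - 4.22) = -β × 5.16, so β = 15.48/5.16 = 3.00.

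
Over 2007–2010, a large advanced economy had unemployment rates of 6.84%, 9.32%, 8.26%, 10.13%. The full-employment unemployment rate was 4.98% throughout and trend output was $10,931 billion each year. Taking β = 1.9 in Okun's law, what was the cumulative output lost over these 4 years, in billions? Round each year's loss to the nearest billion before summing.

$3,038 billion

Year 2007: gap = -1.9 × (6.84 - 4.98) = -3.534%, loss ≈ 10931 × 3.534/100 ≈ 386.
Year 2008: gap = -1.9 × (9.32 - 4.98) = -8.246%, loss ≈ 10931 × 8.246/100 ≈ 901.
Year 2009: gap = -1.9 × (8.26 - 4.98) = -6.232%, loss ≈ 10931 × 6.232/100 ≈ 681.
Year 2010: gap = -1.9 × (10.13 - 4.98) = -9.785%, loss ≈ 10931 × 9.785/100 ≈ 1070.
Total lost output = 386 + 901 + 681 + 1070 = 3038 billion.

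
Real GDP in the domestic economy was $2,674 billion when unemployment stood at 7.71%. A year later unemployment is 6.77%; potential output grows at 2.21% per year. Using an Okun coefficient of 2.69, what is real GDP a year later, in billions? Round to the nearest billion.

$2,801 billion

Δu = 6.77 - 7.71 = -0.94 points.
Okun's law (growth form): g_Y = g_Y* - β × Δu = 2.21 - 2.69 × (-0.94) = 2.21 + 2.5286 = 4.7386%.
Real GDP in the next year = 2674 × (1 + 4.7386/100) = 2674 × 1.047386 ≈ 2801 billion.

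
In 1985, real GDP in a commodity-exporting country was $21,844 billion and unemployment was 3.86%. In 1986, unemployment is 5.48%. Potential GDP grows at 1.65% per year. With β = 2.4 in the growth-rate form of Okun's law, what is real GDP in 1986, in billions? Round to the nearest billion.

Δu = 5.48 - 3.86 = 1.62 points.
Okun's law (growth form): g_Y = g_Y* - β × Δu = 1.65 - 2.4 × (1.62) = 1.65 - 3.888 = -2.238%.
Real GDP in the next year = 21844 × (1 - 2.238/100) = 21844 × 0.97762 ≈ 21355 billion.

$21,355 billion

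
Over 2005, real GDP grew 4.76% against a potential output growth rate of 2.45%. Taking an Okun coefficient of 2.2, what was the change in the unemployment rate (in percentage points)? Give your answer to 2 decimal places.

Growth-rate Okun's law: g_Y = g_Y* - β × Δu, so Δu = (g_Y* - g_Y)/β.
Δu = (2.45 - 4.76)/2.2 = -2.31/2.2 = -1.05 percentage points.

-1.05 percentage points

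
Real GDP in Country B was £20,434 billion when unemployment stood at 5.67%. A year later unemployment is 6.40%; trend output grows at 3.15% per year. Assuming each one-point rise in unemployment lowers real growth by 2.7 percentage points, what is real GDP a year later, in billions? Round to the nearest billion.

Δu = 6.4 - 5.67 = 0.73 points.
Okun's law (growth form): g_Y = g_Y* - β × Δu = 3.15 - 2.7 × (0.73) = 3.15 - 1.971 = 1.179%.
Real GDP in the next year = 20434 × (1 + 1.179/100) = 20434 × 1.01179 ≈ 20675 billion.

£20,675 billion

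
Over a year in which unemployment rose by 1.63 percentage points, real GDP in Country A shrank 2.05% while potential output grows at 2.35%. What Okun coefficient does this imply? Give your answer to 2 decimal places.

β ≈ 2.70

Growth form: g_Y = g_Y* - β × Δu, so β = (g_Y* - g_Y)/Δu.
β = (2.35 + 2.05)/1.63 = 4.4/1.63 = 2.70.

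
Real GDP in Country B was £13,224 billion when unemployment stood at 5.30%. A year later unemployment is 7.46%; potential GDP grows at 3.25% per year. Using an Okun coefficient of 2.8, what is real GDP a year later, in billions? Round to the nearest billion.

£12,854 billion

Δu = 7.46 - 5.3 = 2.16 points.
Okun's law (growth form): g_Y = g_Y* - β × Δu = 3.25 - 2.8 × (2.16) = 3.25 - 6.048 = -2.798%.
Real GDP in the next year = 13224 × (1 - 2.798/100) = 13224 × 0.97202 ≈ 12854 billion.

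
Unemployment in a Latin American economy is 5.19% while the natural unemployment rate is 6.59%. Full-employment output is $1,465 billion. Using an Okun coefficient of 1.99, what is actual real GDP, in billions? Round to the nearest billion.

$1,506 billion

Unemployment gap = 5.19 - 6.59 = -1.4 points, so the output gap is -1.99 × (-1.4) = 2.786%.
Actual GDP = 1465 × (1 + 2.786/100) = 1465 × 1.02786 ≈ 1506 billion.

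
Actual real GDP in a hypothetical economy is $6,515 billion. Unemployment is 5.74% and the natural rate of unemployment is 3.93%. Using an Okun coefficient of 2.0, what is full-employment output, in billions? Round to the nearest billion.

$6,760 billion

Unemployment gap = 5.74 - 3.93 = 1.81 points, so output gap = -2 × 1.81 = -3.62%.
Since Y = Y* × (1 + gap/100), Y* = 6515/0.9638 ≈ 6760 billion.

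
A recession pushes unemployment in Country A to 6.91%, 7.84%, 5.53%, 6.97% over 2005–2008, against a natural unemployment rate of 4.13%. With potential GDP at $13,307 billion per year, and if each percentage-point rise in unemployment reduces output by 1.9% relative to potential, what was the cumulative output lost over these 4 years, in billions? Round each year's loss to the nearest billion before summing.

$2,713 billion

Year 2005: gap = -1.9 × (6.91 - 4.13) = -5.282%, loss ≈ 13307 × 5.282/100 ≈ 703.
Year 2006: gap = -1.9 × (7.84 - 4.13) = -7.049%, loss ≈ 13307 × 7.049/100 ≈ 938.
Year 2007: gap = -1.9 × (5.53 - 4.13) = -2.66%, loss ≈ 13307 × 2.66/100 ≈ 354.
Year 2008: gap = -1.9 × (6.97 - 4.13) = -5.396%, loss ≈ 13307 × 5.396/100 ≈ 718.
Total lost output = 703 + 938 + 354 + 718 = 2713 billion.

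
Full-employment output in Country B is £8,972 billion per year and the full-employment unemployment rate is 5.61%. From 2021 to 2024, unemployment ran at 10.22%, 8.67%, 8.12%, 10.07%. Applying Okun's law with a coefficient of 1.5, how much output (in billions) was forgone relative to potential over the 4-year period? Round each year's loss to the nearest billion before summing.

Year 2021: gap = -1.5 × (10.22 - 5.61) = -6.915%, loss ≈ 8972 × 6.915/100 ≈ 620.
Year 2022: gap = -1.5 × (8.67 - 5.61) = -4.59%, loss ≈ 8972 × 4.59/100 ≈ 412.
Year 2023: gap = -1.5 × (8.12 - 5.61) = -3.765%, loss ≈ 8972 × 3.765/100 ≈ 338.
Year 2024: gap = -1.5 × (10.07 - 5.61) = -6.69%, loss ≈ 8972 × 6.69/100 ≈ 600.
Total lost output = 620 + 412 + 338 + 600 = 1970 billion.

£1,970 billion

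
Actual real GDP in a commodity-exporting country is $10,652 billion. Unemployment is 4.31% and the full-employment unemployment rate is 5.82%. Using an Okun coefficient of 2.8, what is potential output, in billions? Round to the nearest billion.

Unemployment gap = 4.31 - 5.82 = -1.51 points, so output gap = -2.8 × (-1.51) = 4.228%.
Since Y = Y* × (1 + gap/100), Y* = 10652/1.04228 ≈ 10220 billion.

$10,220 billion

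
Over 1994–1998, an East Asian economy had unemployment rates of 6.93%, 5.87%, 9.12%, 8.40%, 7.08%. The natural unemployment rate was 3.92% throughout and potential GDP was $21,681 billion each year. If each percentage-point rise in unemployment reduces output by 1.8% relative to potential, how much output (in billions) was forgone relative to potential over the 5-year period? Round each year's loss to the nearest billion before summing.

Year 1994: gap = -1.8 × (6.93 - 3.92) = -5.418%, loss ≈ 21681 × 5.418/100 ≈ 1175.
Year 1995: gap = -1.8 × (5.87 - 3.92) = -3.51%, loss ≈ 21681 × 3.51/100 ≈ 761.
Year 1996: gap = -1.8 × (9.12 - 3.92) = -9.36%, loss ≈ 21681 × 9.36/100 ≈ 2029.
Year 1997: gap = -1.8 × (8.4 - 3.92) = -8.064%, loss ≈ 21681 × 8.064/100 ≈ 1748.
Year 1998: gap = -1.8 × (7.08 - 3.92) = -5.688%, loss ≈ 21681 × 5.688/100 ≈ 1233.
Total lost output = 1175 + 761 + 2029 + 1748 + 1233 = 6946 billion.

$6,946 billion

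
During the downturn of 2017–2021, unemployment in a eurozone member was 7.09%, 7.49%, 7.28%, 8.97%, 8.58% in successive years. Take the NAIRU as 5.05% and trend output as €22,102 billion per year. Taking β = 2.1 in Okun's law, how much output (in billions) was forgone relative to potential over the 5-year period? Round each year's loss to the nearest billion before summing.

€6,572 billion

Year 2017: gap = -2.1 × (7.09 - 5.05) = -4.284%, loss ≈ 22102 × 4.284/100 ≈ 947.
Year 2018: gap = -2.1 × (7.49 - 5.05) = -5.124%, loss ≈ 22102 × 5.124/100 ≈ 1133.
Year 2019: gap = -2.1 × (7.28 - 5.05) = -4.683%, loss ≈ 22102 × 4.683/100 ≈ 1035.
Year 2020: gap = -2.1 × (8.97 - 5.05) = -8.232%, loss ≈ 22102 × 8.232/100 ≈ 1819.
Year 2021: gap = -2.1 × (8.58 - 5.05) = -7.413%, loss ≈ 22102 × 7.413/100 ≈ 1638.
Total lost output = 947 + 1133 + 1035 + 1819 + 1638 = 6572 billion.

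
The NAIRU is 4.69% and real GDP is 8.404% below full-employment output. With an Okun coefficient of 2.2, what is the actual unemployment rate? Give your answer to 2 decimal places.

8.51%

From Okun's law, u - u* = -(output gap)/β = -(-8.404)/2.2 = 3.82 points.
So u = 4.69 + 3.82 = 8.51%.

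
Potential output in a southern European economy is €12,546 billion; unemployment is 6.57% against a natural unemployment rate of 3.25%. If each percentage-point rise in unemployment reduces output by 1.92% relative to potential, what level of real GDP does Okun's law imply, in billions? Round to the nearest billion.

Unemployment gap = 6.57 - 3.25 = 3.32 points, so the output gap is -1.92 × 3.32 = -6.3744%.
Actual GDP = 12546 × (1 - 6.3744/100) = 12546 × 0.936256 ≈ 11746 billion.

€11,746 billion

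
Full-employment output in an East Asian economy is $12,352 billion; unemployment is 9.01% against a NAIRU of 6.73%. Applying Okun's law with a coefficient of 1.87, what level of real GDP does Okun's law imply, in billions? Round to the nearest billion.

Unemployment gap = 9.01 - 6.73 = 2.28 points, so the output gap is -1.87 × 2.28 = -4.2636%.
Actual GDP = 12352 × (1 - 4.2636/100) = 12352 × 0.957364 ≈ 11825 billion.

$11,825 billion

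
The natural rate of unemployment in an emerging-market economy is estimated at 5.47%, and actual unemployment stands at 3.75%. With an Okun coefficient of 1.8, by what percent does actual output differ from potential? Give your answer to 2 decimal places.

The unemployment gap is 3.75 - 5.47 = -1.72 percentage points.
Okun's law gives an output gap of -1.8 × (-1.72) = 3.096%, i.e. 3.10% above potential.

3.10%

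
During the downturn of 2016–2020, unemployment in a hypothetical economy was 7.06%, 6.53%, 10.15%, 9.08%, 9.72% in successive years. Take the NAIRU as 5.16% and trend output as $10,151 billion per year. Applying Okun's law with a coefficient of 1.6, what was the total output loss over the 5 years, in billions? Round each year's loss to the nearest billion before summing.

Year 2016: gap = -1.6 × (7.06 - 5.16) = -3.04%, loss ≈ 10151 × 3.04/100 ≈ 309.
Year 2017: gap = -1.6 × (6.53 - 5.16) = -2.192%, loss ≈ 10151 × 2.192/100 ≈ 223.
Year 2018: gap = -1.6 × (10.15 - 5.16) = -7.984%, loss ≈ 10151 × 7.984/100 ≈ 810.
Year 2019: gap = -1.6 × (9.08 - 5.16) = -6.272%, loss ≈ 10151 × 6.272/100 ≈ 637.
Year 2020: gap = -1.6 × (9.72 - 5.16) = -7.296%, loss ≈ 10151 × 7.296/100 ≈ 741.
Total lost output = 309 + 223 + 810 + 637 + 741 = 2720 billion.

$2,720 billion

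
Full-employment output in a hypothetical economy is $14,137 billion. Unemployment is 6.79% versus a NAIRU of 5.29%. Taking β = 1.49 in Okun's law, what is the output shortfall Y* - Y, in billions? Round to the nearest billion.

$316 billion

Output gap = -1.49 × (6.79 - 5.29) = -1.49 × 1.5 = -2.235%.
Actual GDP ≈ 14137 × 0.97765 ≈ 13821 billion, so the shortfall is 14137 - 13821 = 316 billion.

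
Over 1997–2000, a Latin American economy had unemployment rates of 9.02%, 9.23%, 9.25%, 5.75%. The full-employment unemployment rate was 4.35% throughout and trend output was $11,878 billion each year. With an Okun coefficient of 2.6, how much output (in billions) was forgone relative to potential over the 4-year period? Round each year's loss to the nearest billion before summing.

Year 1997: gap = -2.6 × (9.02 - 4.35) = -12.142%, loss ≈ 11878 × 12.142/100 ≈ 1442.
Year 1998: gap = -2.6 × (9.23 - 4.35) = -12.688%, loss ≈ 11878 × 12.688/100 ≈ 1507.
Year 1999: gap = -2.6 × (9.25 - 4.35) = -12.74%, loss ≈ 11878 × 12.74/100 ≈ 1513.
Year 2000: gap = -2.6 × (5.75 - 4.35) = -3.64%, loss ≈ 11878 × 3.64/100 ≈ 432.
Total lost output = 1442 + 1507 + 1513 + 432 = 4894 billion.

$4,894 billion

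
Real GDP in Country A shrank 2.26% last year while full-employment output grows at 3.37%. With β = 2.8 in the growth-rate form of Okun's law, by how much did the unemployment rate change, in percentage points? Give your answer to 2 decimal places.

2.01 percentage points

Growth-rate Okun's law: g_Y = g_Y* - β × Δu, so Δu = (g_Y* - g_Y)/β.
Δu = (3.37 + 2.26)/2.8 = 5.63/2.8 = 2.01 percentage points.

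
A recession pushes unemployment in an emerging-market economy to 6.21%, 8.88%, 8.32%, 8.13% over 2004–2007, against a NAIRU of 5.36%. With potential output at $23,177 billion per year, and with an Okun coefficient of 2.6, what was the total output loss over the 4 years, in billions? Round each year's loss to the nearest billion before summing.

$6,086 billion

Year 2004: gap = -2.6 × (6.21 - 5.36) = -2.21%, loss ≈ 23177 × 2.21/100 ≈ 512.
Year 2005: gap = -2.6 × (8.88 - 5.36) = -9.152%, loss ≈ 23177 × 9.152/100 ≈ 2121.
Year 2006: gap = -2.6 × (8.32 - 5.36) = -7.696%, loss ≈ 23177 × 7.696/100 ≈ 1784.
Year 2007: gap = -2.6 × (8.13 - 5.36) = -7.202%, loss ≈ 23177 × 7.202/100 ≈ 1669.
Total lost output = 512 + 2121 + 1784 + 1669 = 6086 billion.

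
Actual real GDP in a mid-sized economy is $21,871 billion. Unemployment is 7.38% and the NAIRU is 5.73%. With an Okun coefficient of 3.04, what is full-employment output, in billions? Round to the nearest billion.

Unemployment gap = 7.38 - 5.73 = 1.65 points, so output gap = -3.04 × 1.65 = -5.016%.
Since Y = Y* × (1 + gap/100), Y* = 21871/0.94984 ≈ 23026 billion.

$23,026 billion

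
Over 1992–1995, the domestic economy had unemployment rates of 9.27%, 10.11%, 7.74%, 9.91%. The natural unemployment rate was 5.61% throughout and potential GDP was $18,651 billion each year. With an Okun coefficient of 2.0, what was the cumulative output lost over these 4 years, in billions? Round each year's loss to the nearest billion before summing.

Year 1992: gap = -2.0 × (9.27 - 5.61) = -7.32%, loss ≈ 18651 × 7.32/100 ≈ 1365.
Year 1993: gap = -2.0 × (10.11 - 5.61) = -9%, loss ≈ 18651 × 9/100 ≈ 1679.
Year 1994: gap = -2.0 × (7.74 - 5.61) = -4.26%, loss ≈ 18651 × 4.26/100 ≈ 795.
Year 1995: gap = -2.0 × (9.91 - 5.61) = -8.6%, loss ≈ 18651 × 8.6/100 ≈ 1604.
Total lost output = 1365 + 1679 + 795 + 1604 = 5443 billion.

$5,443 billion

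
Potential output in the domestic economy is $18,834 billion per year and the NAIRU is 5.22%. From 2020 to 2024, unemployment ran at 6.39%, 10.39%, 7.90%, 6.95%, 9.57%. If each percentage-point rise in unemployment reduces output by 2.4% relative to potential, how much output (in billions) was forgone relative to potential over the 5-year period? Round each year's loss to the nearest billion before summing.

$6,825 billion

Year 2020: gap = -2.4 × (6.39 - 5.22) = -2.808%, loss ≈ 18834 × 2.808/100 ≈ 529.
Year 2021: gap = -2.4 × (10.39 - 5.22) = -12.408%, loss ≈ 18834 × 12.408/100 ≈ 2337.
Year 2022: gap = -2.4 × (7.9 - 5.22) = -6.432%, loss ≈ 18834 × 6.432/100 ≈ 1211.
Year 2023: gap = -2.4 × (6.95 - 5.22) = -4.152%, loss ≈ 18834 × 4.152/100 ≈ 782.
Year 2024: gap = -2.4 × (9.57 - 5.22) = -10.44%, loss ≈ 18834 × 10.44/100 ≈ 1966.
Total lost output = 529 + 2337 + 1211 + 782 + 1966 = 6825 billion.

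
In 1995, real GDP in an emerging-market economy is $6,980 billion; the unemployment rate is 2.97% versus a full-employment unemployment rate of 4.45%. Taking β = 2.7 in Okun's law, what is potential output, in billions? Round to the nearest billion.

$6,712 billion

Unemployment gap = 2.97 - 4.45 = -1.48 points, so output gap = -2.7 × (-1.48) = 3.996%.
Since Y = Y* × (1 + gap/100), Y* = 6980/1.03996 ≈ 6712 billion.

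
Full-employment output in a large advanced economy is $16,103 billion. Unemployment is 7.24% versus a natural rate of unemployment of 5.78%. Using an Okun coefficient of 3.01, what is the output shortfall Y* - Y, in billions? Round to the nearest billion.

Output gap = -3.01 × (7.24 - 5.78) = -3.01 × 1.46 = -4.3946%.
Actual GDP ≈ 16103 × 0.956054 ≈ 15395 billion, so the shortfall is 16103 - 15395 = 708 billion.

$708 billion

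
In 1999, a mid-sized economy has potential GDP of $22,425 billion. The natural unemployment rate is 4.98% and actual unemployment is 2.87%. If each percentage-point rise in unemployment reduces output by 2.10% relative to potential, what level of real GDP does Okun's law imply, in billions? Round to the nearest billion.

Unemployment gap = 2.87 - 4.98 = -2.11 points, so the output gap is -2.1 × (-2.11) = 4.431%.
Actual GDP = 22425 × (1 + 4.431/100) = 22425 × 1.04431 ≈ 23419 billion.

$23,419 billion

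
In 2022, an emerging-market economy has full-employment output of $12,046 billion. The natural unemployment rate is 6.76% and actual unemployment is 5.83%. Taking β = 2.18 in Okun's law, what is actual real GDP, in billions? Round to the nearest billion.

Unemployment gap = 5.83 - 6.76 = -0.93 points, so the output gap is -2.18 × (-0.93) = 2.0274%.
Actual GDP = 12046 × (1 + 2.0274/100) = 12046 × 1.020274 ≈ 12290 billion.

$12,290 billion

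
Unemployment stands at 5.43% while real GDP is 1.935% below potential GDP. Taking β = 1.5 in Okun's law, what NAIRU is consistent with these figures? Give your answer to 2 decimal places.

4.14%

From Okun's law, u - u* = -(output gap)/β = -(-1.935)/1.5 = 1.29 points.
So u* = 5.43 - 1.29 = 4.14%.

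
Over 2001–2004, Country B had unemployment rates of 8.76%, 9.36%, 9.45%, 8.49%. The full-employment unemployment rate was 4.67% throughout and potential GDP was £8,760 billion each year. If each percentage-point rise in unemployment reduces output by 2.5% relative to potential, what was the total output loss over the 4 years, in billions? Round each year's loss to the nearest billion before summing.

Year 2001: gap = -2.5 × (8.76 - 4.67) = -10.225%, loss ≈ 8760 × 10.225/100 ≈ 896.
Year 2002: gap = -2.5 × (9.36 - 4.67) = -11.725%, loss ≈ 8760 × 11.725/100 ≈ 1027.
Year 2003: gap = -2.5 × (9.45 - 4.67) = -11.95%, loss ≈ 8760 × 11.95/100 ≈ 1047.
Year 2004: gap = -2.5 × (8.49 - 4.67) = -9.55%, loss ≈ 8760 × 9.55/100 ≈ 837.
Total lost output = 896 + 1027 + 1047 + 837 = 3807 billion.

£3,807 billion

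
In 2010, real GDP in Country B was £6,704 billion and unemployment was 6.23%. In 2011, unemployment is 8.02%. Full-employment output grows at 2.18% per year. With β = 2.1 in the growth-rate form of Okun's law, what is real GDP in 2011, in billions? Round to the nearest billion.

Δu = 8.02 - 6.23 = 1.79 points.
Okun's law (growth form): g_Y = g_Y* - β × Δu = 2.18 - 2.1 × (1.79) = 2.18 - 3.759 = -1.579%.
Real GDP in the next year = 6704 × (1 - 1.579/100) = 6704 × 0.98421 ≈ 6598 billion.

£6,598 billion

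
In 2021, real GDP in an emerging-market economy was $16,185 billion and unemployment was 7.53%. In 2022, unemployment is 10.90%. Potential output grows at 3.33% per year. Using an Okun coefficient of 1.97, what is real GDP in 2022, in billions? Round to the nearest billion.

$15,649 billion

Δu = 10.9 - 7.53 = 3.37 points.
Okun's law (growth form): g_Y = g_Y* - β × Δu = 3.33 - 1.97 × (3.37) = 3.33 - 6.6389 = -3.3089%.
Real GDP in the next year = 16185 × (1 - 3.3089/100) = 16185 × 0.966911 ≈ 15649 billion.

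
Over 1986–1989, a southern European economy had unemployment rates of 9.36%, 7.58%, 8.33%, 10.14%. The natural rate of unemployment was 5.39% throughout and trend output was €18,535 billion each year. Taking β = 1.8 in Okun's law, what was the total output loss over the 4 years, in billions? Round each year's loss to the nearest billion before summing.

€4,622 billion

Year 1986: gap = -1.8 × (9.36 - 5.39) = -7.146%, loss ≈ 18535 × 7.146/100 ≈ 1325.
Year 1987: gap = -1.8 × (7.58 - 5.39) = -3.942%, loss ≈ 18535 × 3.942/100 ≈ 731.
Year 1988: gap = -1.8 × (8.33 - 5.39) = -5.292%, loss ≈ 18535 × 5.292/100 ≈ 981.
Year 1989: gap = -1.8 × (10.14 - 5.39) = -8.55%, loss ≈ 18535 × 8.55/100 ≈ 1585.
Total lost output = 1325 + 731 + 981 + 1585 = 4622 billion.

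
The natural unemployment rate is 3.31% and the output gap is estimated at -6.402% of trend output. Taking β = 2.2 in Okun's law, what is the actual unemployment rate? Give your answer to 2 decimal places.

From Okun's law, u - u* = -(output gap)/β = -(-6.402)/2.2 = 2.91 points.
So u = 3.31 + 2.91 = 6.22%.

6.22%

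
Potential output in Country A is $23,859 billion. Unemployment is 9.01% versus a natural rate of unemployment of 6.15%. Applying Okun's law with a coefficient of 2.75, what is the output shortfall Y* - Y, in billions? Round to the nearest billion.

$1,877 billion

Output gap = -2.75 × (9.01 - 6.15) = -2.75 × 2.86 = -7.865%.
Actual GDP ≈ 23859 × 0.92135 ≈ 21982 billion, so the shortfall is 23859 - 21982 = 1877 billion.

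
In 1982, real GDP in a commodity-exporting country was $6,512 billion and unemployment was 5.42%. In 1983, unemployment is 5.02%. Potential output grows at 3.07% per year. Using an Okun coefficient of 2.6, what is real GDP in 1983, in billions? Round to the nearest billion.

Δu = 5.02 - 5.42 = -0.4 points.
Okun's law (growth form): g_Y = g_Y* - β × Δu = 3.07 - 2.6 × (-0.40) = 3.07 + 1.04 = 4.11%.
Real GDP in the next year = 6512 × (1 + 4.11/100) = 6512 × 1.0411 ≈ 6780 billion.

$6,780 billion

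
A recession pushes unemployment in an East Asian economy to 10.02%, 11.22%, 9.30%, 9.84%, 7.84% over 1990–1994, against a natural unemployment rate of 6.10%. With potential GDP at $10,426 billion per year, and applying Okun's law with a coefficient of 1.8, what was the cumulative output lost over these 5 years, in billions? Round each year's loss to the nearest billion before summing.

$3,327 billion

Year 1990: gap = -1.8 × (10.02 - 6.1) = -7.056%, loss ≈ 10426 × 7.056/100 ≈ 736.
Year 1991: gap = -1.8 × (11.22 - 6.1) = -9.216%, loss ≈ 10426 × 9.216/100 ≈ 961.
Year 1992: gap = -1.8 × (9.3 - 6.1) = -5.76%, loss ≈ 10426 × 5.76/100 ≈ 601.
Year 1993: gap = -1.8 × (9.84 - 6.1) = -6.732%, loss ≈ 10426 × 6.732/100 ≈ 702.
Year 1994: gap = -1.8 × (7.84 - 6.1) = -3.132%, loss ≈ 10426 × 3.132/100 ≈ 327.
Total lost output = 736 + 961 + 601 + 702 + 327 = 3327 billion.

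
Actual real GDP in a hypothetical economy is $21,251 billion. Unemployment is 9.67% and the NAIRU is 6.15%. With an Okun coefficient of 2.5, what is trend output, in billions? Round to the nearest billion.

Unemployment gap = 9.67 - 6.15 = 3.52 points, so output gap = -2.5 × 3.52 = -8.8%.
Since Y = Y* × (1 + gap/100), Y* = 21251/0.912 ≈ 23302 billion.

$23,302 billion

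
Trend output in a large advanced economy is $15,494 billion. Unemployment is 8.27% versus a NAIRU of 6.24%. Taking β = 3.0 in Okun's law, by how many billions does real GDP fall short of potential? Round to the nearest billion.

Output gap = -3.0 × (8.27 - 6.24) = -3 × 2.03 = -6.09%.
Actual GDP ≈ 15494 × 0.9391 ≈ 14550 billion, so the shortfall is 15494 - 14550 = 944 billion.

$944 billion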